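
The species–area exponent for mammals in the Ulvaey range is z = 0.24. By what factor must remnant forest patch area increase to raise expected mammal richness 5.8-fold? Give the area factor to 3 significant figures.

(A₂/A₁)^0.24 = 5.8, so A₂/A₁ = 5.8^(1/0.24) = 5.8^4.167
ln(A₂/A₁) = ln 5.8 / 0.24 = 1.7579 / 0.24 = 7.3244
A₂/A₁ = e^7.3244 ≈ 1517

1520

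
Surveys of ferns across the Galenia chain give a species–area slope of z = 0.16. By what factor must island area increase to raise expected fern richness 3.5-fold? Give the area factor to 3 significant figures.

2510

(A₂/A₁)^0.16 = 3.5, so A₂/A₁ = 3.5^(1/0.16) = 3.5^6.25
ln(A₂/A₁) = ln 3.5 / 0.16 = 1.2528 / 0.16 = 7.8298
A₂/A₁ = e^7.8298 ≈ 2514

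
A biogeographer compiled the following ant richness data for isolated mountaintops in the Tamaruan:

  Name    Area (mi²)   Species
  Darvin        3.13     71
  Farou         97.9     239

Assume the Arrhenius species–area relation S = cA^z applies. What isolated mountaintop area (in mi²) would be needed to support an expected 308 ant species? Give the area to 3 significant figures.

201 mi²

z = ln(239/71) / ln(97.9/3.13) = 1.2138 / 3.4429 = 0.3525
c = 71 / 3.13^0.3525 = 71 / 1.495 = 47.48
A = (308/47.48)^(1/0.3525) ⇒ ln A = ln(6.486)/0.3525 = 5.3034
A = e^5.3034 ≈ 201 mi²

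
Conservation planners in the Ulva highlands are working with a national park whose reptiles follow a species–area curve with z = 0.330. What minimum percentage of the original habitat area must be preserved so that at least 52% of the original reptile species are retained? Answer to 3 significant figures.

Need (A_new/A_old)^0.33 = 0.52, so A_new/A_old = 0.52^(1/0.33) = 0.52^3.03
ln(A_new/A_old) = ln 0.52 / 0.33 = -0.6539 / 0.33 = -1.9816
A_new/A_old = e^-1.9816 ≈ 0.1378

13.8%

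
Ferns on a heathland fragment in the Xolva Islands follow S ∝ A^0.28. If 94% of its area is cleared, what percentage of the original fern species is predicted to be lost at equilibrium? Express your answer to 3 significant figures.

S_new/S_old = (A_new/A_old)^z = 0.06^0.28
= exp(0.28 × ln 0.06) = exp(0.28 × -2.8134) = exp(-0.7878) ≈ 0.4549
Fraction lost = 1 − 0.4549 = 0.5451

54.5%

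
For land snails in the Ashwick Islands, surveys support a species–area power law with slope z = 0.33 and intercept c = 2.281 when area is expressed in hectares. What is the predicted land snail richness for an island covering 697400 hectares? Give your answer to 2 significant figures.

190

S = 2.281 × 697400^0.33 = 2.281 × 84.79 ≈ 193.4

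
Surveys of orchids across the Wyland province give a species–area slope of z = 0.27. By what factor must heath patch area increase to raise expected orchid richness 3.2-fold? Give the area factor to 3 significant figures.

74.3

(A₂/A₁)^0.27 = 3.2, so A₂/A₁ = 3.2^(1/0.27) = 3.2^3.704
ln(A₂/A₁) = ln 3.2 / 0.27 = 1.1632 / 0.27 = 4.3080
A₂/A₁ = e^4.3080 ≈ 74.29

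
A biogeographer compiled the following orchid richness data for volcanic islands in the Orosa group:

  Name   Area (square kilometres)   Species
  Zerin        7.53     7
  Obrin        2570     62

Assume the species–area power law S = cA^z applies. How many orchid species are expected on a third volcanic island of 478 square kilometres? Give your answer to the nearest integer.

33

z = ln(62/7) / ln(2570/7.53) = 2.1812 / 5.8328 = 0.3740
c = 7 / 7.53^0.3740 = 7 / 2.128 = 3.29
S₃ = 3.29 × 478^0.3740 = 3.29 × 10.05 ≈ 33.05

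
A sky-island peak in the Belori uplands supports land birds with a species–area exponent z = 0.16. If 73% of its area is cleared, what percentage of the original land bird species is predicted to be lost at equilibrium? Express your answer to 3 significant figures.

18.9%

S_new/S_old = (A_new/A_old)^z = 0.27^0.16
= exp(0.16 × ln 0.27) = exp(0.16 × -1.3093) = exp(-0.2095) ≈ 0.811
Fraction lost = 1 − 0.811 = 0.189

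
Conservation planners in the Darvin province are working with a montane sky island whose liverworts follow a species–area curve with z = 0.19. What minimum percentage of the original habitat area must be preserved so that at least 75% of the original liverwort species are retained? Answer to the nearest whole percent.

22%

Need (A_new/A_old)^0.19 = 0.75, so A_new/A_old = 0.75^(1/0.19) = 0.75^5.263
ln(A_new/A_old) = ln 0.75 / 0.19 = -0.2877 / 0.19 = -1.5141
A_new/A_old = e^-1.5141 ≈ 0.22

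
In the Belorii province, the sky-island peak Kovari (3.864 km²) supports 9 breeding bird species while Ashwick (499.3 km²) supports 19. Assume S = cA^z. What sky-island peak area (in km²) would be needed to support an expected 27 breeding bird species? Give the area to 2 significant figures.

4900 km²

z = ln(19/9) / ln(499.3/3.864) = 0.7472 / 4.8615 = 0.1537
c = 9 / 3.864^0.1537 = 9 / 1.231 = 7.312
A = (27/7.312)^(1/0.1537) ⇒ ln A = ln(3.693)/0.1537 = 8.4995
A = e^8.4995 ≈ 4912 km²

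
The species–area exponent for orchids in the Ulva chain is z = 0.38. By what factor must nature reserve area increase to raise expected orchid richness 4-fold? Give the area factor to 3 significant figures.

38.4

(A₂/A₁)^0.38 = 4, so A₂/A₁ = 4^(1/0.38) = 4^2.632
ln(A₂/A₁) = ln 4 / 0.38 = 1.3863 / 0.38 = 3.6481
A₂/A₁ = e^3.6481 ≈ 38.4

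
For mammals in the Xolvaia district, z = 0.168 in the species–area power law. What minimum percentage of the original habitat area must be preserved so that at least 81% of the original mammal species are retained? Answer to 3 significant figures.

28.5%

Need (A_new/A_old)^0.168 = 0.81, so A_new/A_old = 0.81^(1/0.168) = 0.81^5.952
ln(A_new/A_old) = ln 0.81 / 0.168 = -0.2107 / 0.168 = -1.2543
A_new/A_old = e^-1.2543 ≈ 0.2853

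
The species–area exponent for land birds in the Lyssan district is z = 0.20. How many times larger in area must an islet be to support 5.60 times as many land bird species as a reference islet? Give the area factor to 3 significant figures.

(A₂/A₁)^0.2 = 5.6, so A₂/A₁ = 5.6^(1/0.2) = 5.6^5
ln(A₂/A₁) = ln 5.6 / 0.2 = 1.7228 / 0.2 = 8.6138
A₂/A₁ = e^8.6138 ≈ 5507

5510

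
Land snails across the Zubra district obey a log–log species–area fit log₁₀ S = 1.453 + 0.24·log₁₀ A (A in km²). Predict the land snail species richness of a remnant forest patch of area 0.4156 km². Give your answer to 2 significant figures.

23

S = 28.38 × 0.4156^0.24
ln S = ln 28.38 + 0.24 × ln 0.4156 = 3.3457 + 0.24 × -0.8780 = 3.1349
S = e^3.1349 ≈ 22.99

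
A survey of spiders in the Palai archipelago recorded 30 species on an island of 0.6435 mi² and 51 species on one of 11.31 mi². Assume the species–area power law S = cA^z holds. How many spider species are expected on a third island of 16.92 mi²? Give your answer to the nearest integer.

55

z = ln(51/30) / ln(11.31/0.6435) = 0.5306 / 2.8665 = 0.1851
c = 30 / 0.6435^0.1851 = 30 / 0.9216 = 32.55
S₃ = 32.55 × 16.92^0.1851 = 32.55 × 1.688 ≈ 54.95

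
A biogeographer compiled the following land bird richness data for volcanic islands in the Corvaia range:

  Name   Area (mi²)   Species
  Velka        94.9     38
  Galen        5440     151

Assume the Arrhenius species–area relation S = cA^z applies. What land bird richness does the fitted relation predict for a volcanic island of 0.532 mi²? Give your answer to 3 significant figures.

6.50

z = ln(151/38) / ln(5440/94.9) = 1.3797 / 4.0487 = 0.3408
c = 38 / 94.9^0.3408 = 38 / 4.718 = 8.053
S₃ = 8.053 × 0.532^0.3408 = 8.053 × 0.8065 ≈ 6.495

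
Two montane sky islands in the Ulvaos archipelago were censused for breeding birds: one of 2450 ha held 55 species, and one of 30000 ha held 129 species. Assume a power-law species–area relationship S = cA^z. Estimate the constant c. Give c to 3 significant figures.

z = ln(S₂/S₁) / ln(A₂/A₁) = ln(129/55) / ln(30000/2450) = 0.8525 / 2.5051 = 0.3403
c = S₁ / A₁^z = 55 / 2450^0.3403 = 55 / 14.23 = 3.864

3.86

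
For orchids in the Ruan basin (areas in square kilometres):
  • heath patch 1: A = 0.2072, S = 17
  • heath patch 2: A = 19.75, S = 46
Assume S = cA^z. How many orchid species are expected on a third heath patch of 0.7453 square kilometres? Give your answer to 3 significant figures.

z = ln(46/17) / ln(19.75/0.2072) = 0.9954 / 4.5572 = 0.2184
c = 17 / 0.2072^0.2184 = 17 / 0.7091 = 23.98
S₃ = 23.98 × 0.7453^0.2184 = 23.98 × 0.9378 ≈ 22.48

22.5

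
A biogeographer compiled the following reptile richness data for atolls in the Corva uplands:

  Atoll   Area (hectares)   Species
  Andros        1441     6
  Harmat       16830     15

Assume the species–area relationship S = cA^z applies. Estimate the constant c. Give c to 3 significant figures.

0.399

z = ln(S₂/S₁) / ln(A₂/A₁) = ln(15/6) / ln(16830/1441) = 0.9163 / 2.4578 = 0.3728
c = S₁ / A₁^z = 6 / 1441^0.3728 = 6 / 15.05 = 0.3986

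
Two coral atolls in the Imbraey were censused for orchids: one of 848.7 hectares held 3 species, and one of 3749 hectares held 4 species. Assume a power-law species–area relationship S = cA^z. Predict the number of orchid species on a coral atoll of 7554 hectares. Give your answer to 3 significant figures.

4.58

z = ln(4/3) / ln(3749/848.7) = 0.2877 / 1.4855 = 0.1937
c = 3 / 848.7^0.1937 = 3 / 3.691 = 0.8127
S₃ = 0.8127 × 7554^0.1937 = 0.8127 × 5.637 ≈ 4.581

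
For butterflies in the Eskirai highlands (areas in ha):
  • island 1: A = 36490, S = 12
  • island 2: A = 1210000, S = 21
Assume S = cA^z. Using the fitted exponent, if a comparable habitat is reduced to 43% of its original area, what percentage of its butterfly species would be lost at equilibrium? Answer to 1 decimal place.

12.6%

z = ln(21/12) / ln(1210000/36490) = 0.5596 / 3.5013 = 0.1598
S_new/S_old = (A_new/A_old)^z = 0.43^0.1598 = exp(0.1598 × -0.8440) = 0.8738
Fraction lost = 1 − 0.8738 = 0.1262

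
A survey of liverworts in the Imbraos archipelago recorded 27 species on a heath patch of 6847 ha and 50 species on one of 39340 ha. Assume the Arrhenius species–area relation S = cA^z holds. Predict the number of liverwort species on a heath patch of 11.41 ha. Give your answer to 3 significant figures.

z = ln(50/27) / ln(39340/6847) = 0.6162 / 1.7484 = 0.3524
c = 27 / 6847^0.3524 = 27 / 22.48 = 1.201
S₃ = 1.201 × 11.41^0.3524 = 1.201 × 2.358 ≈ 2.833

2.83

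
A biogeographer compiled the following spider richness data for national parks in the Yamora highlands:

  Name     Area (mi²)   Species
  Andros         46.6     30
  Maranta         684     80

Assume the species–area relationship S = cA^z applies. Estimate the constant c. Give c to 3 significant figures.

7.38

z = ln(S₂/S₁) / ln(A₂/A₁) = ln(80/30) / ln(684/46.6) = 0.9808 / 2.6864 = 0.3651
c = S₁ / A₁^z = 30 / 46.6^0.3651 = 30 / 4.066 = 7.379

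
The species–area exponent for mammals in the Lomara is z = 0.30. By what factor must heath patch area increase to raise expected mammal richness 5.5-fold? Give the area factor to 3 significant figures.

294

(A₂/A₁)^0.3 = 5.5, so A₂/A₁ = 5.5^(1/0.3) = 5.5^3.333
ln(A₂/A₁) = ln 5.5 / 0.3 = 1.7047 / 0.3 = 5.6825
A₂/A₁ = e^5.6825 ≈ 293.7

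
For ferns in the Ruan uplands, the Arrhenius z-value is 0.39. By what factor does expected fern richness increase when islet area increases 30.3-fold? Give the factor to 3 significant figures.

S₂/S₁ = (A₂/A₁)^z = 30.3^0.39
ln(S₂/S₁) = 0.39 × ln 30.3 = 0.39 × 3.4111 = 1.3303
S₂/S₁ = e^1.3303 ≈ 3.782

3.78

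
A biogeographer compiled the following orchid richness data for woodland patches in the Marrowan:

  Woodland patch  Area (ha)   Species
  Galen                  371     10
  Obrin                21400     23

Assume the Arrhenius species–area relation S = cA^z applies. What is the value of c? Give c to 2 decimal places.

z = ln(S₂/S₁) / ln(A₂/A₁) = ln(23/10) / ln(21400/371) = 0.8329 / 4.0549 = 0.2054
c = S₁ / A₁^z = 10 / 371^0.2054 = 10 / 3.371 = 2.966

2.97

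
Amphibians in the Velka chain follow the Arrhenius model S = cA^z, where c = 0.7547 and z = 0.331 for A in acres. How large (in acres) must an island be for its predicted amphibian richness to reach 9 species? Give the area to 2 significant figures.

9 = 0.7547 × A^0.331  ⇒  A^0.331 = 9/0.7547 = 11.93
ln A = ln(11.93) / 0.331 = 2.4787 / 0.331 = 7.4884
A = e^7.4884 ≈ 1787 acres

1800 acres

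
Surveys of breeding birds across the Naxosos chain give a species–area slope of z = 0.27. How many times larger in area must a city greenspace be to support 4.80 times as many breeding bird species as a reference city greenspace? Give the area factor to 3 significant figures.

334

(A₂/A₁)^0.27 = 4.8, so A₂/A₁ = 4.8^(1/0.27) = 4.8^3.704
ln(A₂/A₁) = ln 4.8 / 0.27 = 1.5686 / 0.27 = 5.8097
A₂/A₁ = e^5.8097 ≈ 333.5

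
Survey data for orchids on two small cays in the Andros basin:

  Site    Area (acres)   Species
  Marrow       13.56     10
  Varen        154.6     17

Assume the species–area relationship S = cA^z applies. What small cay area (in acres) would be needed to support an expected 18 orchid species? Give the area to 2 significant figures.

200 acres

z = ln(17/10) / ln(154.6/13.56) = 0.5306 / 2.4337 = 0.2180
c = 10 / 13.56^0.2180 = 10 / 1.766 = 5.664
A = (18/5.664)^(1/0.2180) ⇒ ln A = ln(3.178)/0.2180 = 5.3030
A = e^5.3030 ≈ 200.9 acres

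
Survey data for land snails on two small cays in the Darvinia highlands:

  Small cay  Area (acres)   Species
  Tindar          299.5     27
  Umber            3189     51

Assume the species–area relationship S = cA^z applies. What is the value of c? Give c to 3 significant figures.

5.83

z = ln(S₂/S₁) / ln(A₂/A₁) = ln(51/27) / ln(3189/299.5) = 0.6360 / 2.3653 = 0.2689
c = S₁ / A₁^z = 27 / 299.5^0.2689 = 27 / 4.633 = 5.828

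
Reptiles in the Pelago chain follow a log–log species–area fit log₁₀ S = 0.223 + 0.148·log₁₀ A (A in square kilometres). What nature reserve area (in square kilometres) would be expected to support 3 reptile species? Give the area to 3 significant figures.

3 = 1.671 × A^0.148  ⇒  A^0.148 = 3/1.671 = 1.795
ln A = ln(1.795) / 0.148 = 0.5851 / 0.148 = 3.9536
A = e^3.9536 ≈ 52.12 square kilometres

52.1 square kilometres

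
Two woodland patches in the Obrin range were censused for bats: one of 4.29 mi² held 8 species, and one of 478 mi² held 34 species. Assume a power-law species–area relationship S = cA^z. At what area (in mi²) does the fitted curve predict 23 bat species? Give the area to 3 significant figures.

134 mi²

z = ln(34/8) / ln(478/4.29) = 1.4469 / 4.7133 = 0.3070
c = 8 / 4.29^0.3070 = 8 / 1.564 = 5.116
A = (23/5.116)^(1/0.3070) ⇒ ln A = ln(4.496)/0.3070 = 4.8964
A = e^4.8964 ≈ 133.8 mi²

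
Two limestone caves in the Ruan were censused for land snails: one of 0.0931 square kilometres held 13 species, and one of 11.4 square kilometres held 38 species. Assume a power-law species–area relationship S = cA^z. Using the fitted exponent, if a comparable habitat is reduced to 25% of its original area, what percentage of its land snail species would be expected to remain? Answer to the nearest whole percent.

z = ln(38/13) / ln(11.4/0.0931) = 1.0726 / 4.8077 = 0.2231
S_new/S_old = (A_new/A_old)^z = 0.25^0.2231 = exp(0.2231 × -1.3863) = 0.734

73%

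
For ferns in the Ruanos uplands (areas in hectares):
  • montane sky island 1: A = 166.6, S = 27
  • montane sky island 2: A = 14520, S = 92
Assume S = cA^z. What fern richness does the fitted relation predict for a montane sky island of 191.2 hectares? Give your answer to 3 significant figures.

28.0

z = ln(92/27) / ln(14520/166.6) = 1.2260 / 4.4677 = 0.2744
c = 27 / 166.6^0.2744 = 27 / 4.07 = 6.633
S₃ = 6.633 × 191.2^0.2744 = 6.633 × 4.227 ≈ 28.04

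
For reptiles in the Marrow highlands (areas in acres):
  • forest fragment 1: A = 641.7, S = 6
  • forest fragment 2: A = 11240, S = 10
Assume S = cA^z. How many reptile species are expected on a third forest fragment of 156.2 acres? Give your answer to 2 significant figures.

4.7

z = ln(10/6) / ln(11240/641.7) = 0.5108 / 2.8631 = 0.1784
c = 6 / 641.7^0.1784 = 6 / 3.169 = 1.894
S₃ = 1.894 × 156.2^0.1784 = 1.894 × 2.463 ≈ 4.663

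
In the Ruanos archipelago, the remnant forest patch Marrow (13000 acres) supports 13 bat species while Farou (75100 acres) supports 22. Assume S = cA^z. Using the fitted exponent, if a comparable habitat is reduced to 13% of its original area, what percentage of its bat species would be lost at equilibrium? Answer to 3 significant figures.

z = ln(22/13) / ln(75100/13000) = 0.5261 / 1.7539 = 0.3000
S_new/S_old = (A_new/A_old)^z = 0.13^0.3000 = exp(0.3000 × -2.0402) = 0.5423
Fraction lost = 1 − 0.5423 = 0.4577

45.8%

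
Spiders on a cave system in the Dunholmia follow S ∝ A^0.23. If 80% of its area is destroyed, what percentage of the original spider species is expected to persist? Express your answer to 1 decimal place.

69.1%

S_new/S_old = (A_new/A_old)^z = 0.2^0.23
= exp(0.23 × ln 0.2) = exp(0.23 × -1.6094) = exp(-0.3702) ≈ 0.6906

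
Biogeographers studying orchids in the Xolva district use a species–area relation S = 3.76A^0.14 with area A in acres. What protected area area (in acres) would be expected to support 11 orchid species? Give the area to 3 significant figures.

2140 acres

11 = 3.76 × A^0.14  ⇒  A^0.14 = 11/3.76 = 2.926
ln A = ln(2.926) / 0.14 = 1.0735 / 0.14 = 7.6677
A = e^7.6677 ≈ 2138 acres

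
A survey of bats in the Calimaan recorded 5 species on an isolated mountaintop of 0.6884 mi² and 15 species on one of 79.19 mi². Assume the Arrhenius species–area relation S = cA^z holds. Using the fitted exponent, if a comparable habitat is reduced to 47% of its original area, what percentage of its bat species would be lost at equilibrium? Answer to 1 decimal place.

z = ln(15/5) / ln(79.19/0.6884) = 1.0986 / 4.7452 = 0.2315
S_new/S_old = (A_new/A_old)^z = 0.47^0.2315 = exp(0.2315 × -0.7550) = 0.8396
Fraction lost = 1 − 0.8396 = 0.1604

16.0%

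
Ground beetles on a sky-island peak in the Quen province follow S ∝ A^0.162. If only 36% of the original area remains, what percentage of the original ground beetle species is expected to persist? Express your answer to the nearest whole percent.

S_new/S_old = (A_new/A_old)^z = 0.36^0.162
= exp(0.162 × ln 0.36) = exp(0.162 × -1.0217) = exp(-0.1655) ≈ 0.8475

85%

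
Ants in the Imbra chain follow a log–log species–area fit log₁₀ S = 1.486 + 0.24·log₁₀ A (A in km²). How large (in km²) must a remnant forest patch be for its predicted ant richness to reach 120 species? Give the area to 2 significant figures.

120 = 30.62 × A^0.24  ⇒  A^0.24 = 120/30.62 = 3.919
ln A = ln(3.919) / 0.24 = 1.3659 / 0.24 = 5.6910
A = e^5.6910 ≈ 296.2 km²

300 km²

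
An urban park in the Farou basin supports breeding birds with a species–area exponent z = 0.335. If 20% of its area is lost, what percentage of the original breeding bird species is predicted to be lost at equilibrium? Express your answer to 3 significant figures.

7.20%

S_new/S_old = (A_new/A_old)^z = 0.8^0.335
= exp(0.335 × ln 0.8) = exp(0.335 × -0.2231) = exp(-0.0748) ≈ 0.928
Fraction lost = 1 − 0.928 = 0.07203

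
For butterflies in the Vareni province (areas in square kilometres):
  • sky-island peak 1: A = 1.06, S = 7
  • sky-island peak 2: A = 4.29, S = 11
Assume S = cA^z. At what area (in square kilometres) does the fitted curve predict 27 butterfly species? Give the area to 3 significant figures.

69.0 square kilometres

z = ln(11/7) / ln(4.29/1.06) = 0.4520 / 1.3980 = 0.3233
c = 7 / 1.06^0.3233 = 7 / 1.019 = 6.869
A = (27/6.869)^(1/0.3233) ⇒ ln A = ln(3.93)/0.3233 = 4.2337
A = e^4.2337 ≈ 68.97 square kilometres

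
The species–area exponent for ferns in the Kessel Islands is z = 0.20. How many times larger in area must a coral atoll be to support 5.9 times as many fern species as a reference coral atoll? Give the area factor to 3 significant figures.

7150

(A₂/A₁)^0.2 = 5.9, so A₂/A₁ = 5.9^(1/0.2) = 5.9^5
ln(A₂/A₁) = ln 5.9 / 0.2 = 1.7750 / 0.2 = 8.8748
A₂/A₁ = e^8.8748 ≈ 7149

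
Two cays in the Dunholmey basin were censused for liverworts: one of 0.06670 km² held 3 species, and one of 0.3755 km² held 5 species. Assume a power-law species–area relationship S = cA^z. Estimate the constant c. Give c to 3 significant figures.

z = ln(S₂/S₁) / ln(A₂/A₁) = ln(5/3) / ln(0.3755/0.0667) = 0.5108 / 1.7281 = 0.2956
c = S₁ / A₁^z = 3 / 0.0667^0.2956 = 3 / 0.4492 = 6.679

6.68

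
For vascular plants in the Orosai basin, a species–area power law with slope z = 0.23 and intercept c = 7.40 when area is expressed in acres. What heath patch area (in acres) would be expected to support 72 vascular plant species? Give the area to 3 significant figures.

19800 acres

72 = 7.4 × A^0.23  ⇒  A^0.23 = 72/7.4 = 9.73
ln A = ln(9.73) / 0.23 = 2.2752 / 0.23 = 9.8921
A = e^9.8921 ≈ 19774 acres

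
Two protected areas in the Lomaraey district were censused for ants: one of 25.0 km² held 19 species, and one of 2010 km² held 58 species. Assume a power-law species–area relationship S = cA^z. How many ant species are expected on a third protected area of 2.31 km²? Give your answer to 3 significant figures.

z = ln(58/19) / ln(2010/25) = 1.1160 / 4.3870 = 0.2544
c = 19 / 25^0.2544 = 19 / 2.268 = 8.378
S₃ = 8.378 × 2.31^0.2544 = 8.378 × 1.237 ≈ 10.37

10.4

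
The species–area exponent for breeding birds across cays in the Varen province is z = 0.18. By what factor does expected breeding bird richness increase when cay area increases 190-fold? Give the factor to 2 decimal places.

S₂/S₁ = (A₂/A₁)^z = 190^0.18
ln(S₂/S₁) = 0.18 × ln 190 = 0.18 × 5.2470 = 0.9445
S₂/S₁ = e^0.9445 ≈ 2.571

2.57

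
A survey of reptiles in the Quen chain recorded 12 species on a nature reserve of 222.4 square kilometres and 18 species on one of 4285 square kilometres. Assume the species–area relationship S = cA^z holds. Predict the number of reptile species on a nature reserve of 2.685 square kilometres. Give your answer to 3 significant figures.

z = ln(18/12) / ln(4285/222.4) = 0.4055 / 2.9584 = 0.1371
c = 12 / 222.4^0.1371 = 12 / 2.097 = 5.721
S₃ = 5.721 × 2.685^0.1371 = 5.721 × 1.145 ≈ 6.551

6.55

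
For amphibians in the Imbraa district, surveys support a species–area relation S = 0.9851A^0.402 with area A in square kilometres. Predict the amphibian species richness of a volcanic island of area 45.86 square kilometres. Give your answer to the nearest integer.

S = 0.9851 × 45.86^0.402 = 0.9851 × 4.655 ≈ 4.585

5 species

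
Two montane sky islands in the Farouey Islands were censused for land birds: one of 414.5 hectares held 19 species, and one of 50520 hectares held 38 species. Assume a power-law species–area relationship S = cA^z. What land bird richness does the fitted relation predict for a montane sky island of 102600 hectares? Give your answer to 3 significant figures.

z = ln(38/19) / ln(50520/414.5) = 0.6931 / 4.8031 = 0.1443
c = 19 / 414.5^0.1443 = 19 / 2.386 = 7.962
S₃ = 7.962 × 102600^0.1443 = 7.962 × 5.287 ≈ 42.09

42.1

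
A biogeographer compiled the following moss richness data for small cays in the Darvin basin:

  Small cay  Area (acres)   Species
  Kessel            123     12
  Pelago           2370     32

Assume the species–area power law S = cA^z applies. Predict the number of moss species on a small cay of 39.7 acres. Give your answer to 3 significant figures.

z = ln(32/12) / ln(2370/123) = 0.9808 / 2.9585 = 0.3315
c = 12 / 123^0.3315 = 12 / 4.93 = 2.434
S₃ = 2.434 × 39.7^0.3315 = 2.434 × 3.389 ≈ 8.248

8.25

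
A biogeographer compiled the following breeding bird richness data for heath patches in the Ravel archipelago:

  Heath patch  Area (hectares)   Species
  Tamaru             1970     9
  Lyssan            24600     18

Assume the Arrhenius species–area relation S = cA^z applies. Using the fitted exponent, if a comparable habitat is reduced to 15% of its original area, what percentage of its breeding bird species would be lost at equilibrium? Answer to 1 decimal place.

z = ln(18/9) / ln(24600/1970) = 0.6931 / 2.5247 = 0.2745
S_new/S_old = (A_new/A_old)^z = 0.15^0.2745 = exp(0.2745 × -1.8971) = 0.594
Fraction lost = 1 − 0.594 = 0.406

40.6%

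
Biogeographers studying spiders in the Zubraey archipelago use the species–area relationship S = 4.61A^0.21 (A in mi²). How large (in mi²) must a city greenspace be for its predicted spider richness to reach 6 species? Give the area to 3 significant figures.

6 = 4.61 × A^0.21  ⇒  A^0.21 = 6/4.61 = 1.302
ln A = ln(1.302) / 0.21 = 0.2635 / 0.21 = 1.2549
A = e^1.2549 ≈ 3.508 mi²

3.51 mi²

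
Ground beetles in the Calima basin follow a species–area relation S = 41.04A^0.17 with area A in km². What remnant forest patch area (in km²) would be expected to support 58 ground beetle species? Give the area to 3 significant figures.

58 = 41.04 × A^0.17  ⇒  A^0.17 = 58/41.04 = 1.413
ln A = ln(1.413) / 0.17 = 0.3459 / 0.17 = 2.0347
A = e^2.0347 ≈ 7.65 km²

7.65 km²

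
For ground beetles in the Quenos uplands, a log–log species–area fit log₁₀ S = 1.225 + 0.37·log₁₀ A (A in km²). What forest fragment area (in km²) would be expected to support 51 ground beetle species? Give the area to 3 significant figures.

51 = 16.79 × A^0.37  ⇒  A^0.37 = 51/16.79 = 3.038
ln A = ln(3.038) / 0.37 = 1.1112 / 0.37 = 3.0031
A = e^3.0031 ≈ 20.15 km²

20.1 km²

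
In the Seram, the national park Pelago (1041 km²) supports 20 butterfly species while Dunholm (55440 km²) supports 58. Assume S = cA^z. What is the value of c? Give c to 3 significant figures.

3.11

z = ln(S₂/S₁) / ln(A₂/A₁) = ln(58/20) / ln(55440/1041) = 1.0647 / 3.9751 = 0.2678
c = S₁ / A₁^z = 20 / 1041^0.2678 = 20 / 6.43 = 3.11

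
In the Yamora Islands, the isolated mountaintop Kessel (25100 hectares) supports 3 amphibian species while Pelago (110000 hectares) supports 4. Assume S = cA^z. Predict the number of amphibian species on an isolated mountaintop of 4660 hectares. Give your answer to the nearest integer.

2

z = ln(4/3) / ln(110000/25100) = 0.2877 / 1.4776 = 0.1947
c = 3 / 25100^0.1947 = 3 / 7.188 = 0.4174
S₃ = 0.4174 × 4660^0.1947 = 0.4174 × 5.179 ≈ 2.161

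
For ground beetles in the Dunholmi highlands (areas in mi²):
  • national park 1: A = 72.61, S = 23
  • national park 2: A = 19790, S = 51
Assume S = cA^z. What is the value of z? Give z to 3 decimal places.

0.142

Taking logs: ln S = ln c + z ln A, so z = (ln S₂ − ln S₁)/(ln A₂ − ln A₁).
z = ln(51/23) / ln(19790/72.61) = ln(2.217) / ln(272.6) = 0.7963 / 5.6078 = 0.1420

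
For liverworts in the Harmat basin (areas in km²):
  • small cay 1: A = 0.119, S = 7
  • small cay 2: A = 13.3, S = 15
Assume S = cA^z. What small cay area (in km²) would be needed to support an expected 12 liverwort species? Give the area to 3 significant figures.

3.34 km²

z = ln(15/7) / ln(13.3/0.119) = 0.7621 / 4.7164 = 0.1616
c = 7 / 0.119^0.1616 = 7 / 0.7089 = 9.874
A = (12/9.874)^(1/0.1616) ⇒ ln A = ln(1.215)/0.1616 = 1.2069
A = e^1.2069 ≈ 3.343 km²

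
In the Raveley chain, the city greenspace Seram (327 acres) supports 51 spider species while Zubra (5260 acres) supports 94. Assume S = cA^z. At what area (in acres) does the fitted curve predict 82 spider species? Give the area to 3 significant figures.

2830 acres

z = ln(94/51) / ln(5260/327) = 0.6115 / 2.7779 = 0.2201
c = 51 / 327^0.2201 = 51 / 3.577 = 14.26
A = (82/14.26)^(1/0.2201) ⇒ ln A = ln(5.751)/0.2201 = 7.9474
A = e^7.9474 ≈ 2828 acres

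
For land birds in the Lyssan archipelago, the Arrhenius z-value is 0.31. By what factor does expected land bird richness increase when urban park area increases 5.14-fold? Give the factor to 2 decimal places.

S₂/S₁ = (A₂/A₁)^z = 5.14^0.31
ln(S₂/S₁) = 0.31 × ln 5.14 = 0.31 × 1.6371 = 0.5075
S₂/S₁ = e^0.5075 ≈ 1.661

1.66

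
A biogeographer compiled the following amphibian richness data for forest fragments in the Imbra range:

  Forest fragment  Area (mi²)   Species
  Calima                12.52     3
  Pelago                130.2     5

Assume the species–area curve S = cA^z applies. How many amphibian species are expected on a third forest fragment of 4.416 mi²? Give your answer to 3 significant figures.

z = ln(5/3) / ln(130.2/12.52) = 0.5108 / 2.3417 = 0.2181
c = 3 / 12.52^0.2181 = 3 / 1.736 = 1.729
S₃ = 1.729 × 4.416^0.2181 = 1.729 × 1.383 ≈ 2.39

2.39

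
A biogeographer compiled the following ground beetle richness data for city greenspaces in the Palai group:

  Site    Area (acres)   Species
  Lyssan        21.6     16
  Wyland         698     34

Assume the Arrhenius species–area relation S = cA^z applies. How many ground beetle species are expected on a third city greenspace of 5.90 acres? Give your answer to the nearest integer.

z = ln(34/16) / ln(698/21.6) = 0.7538 / 3.4755 = 0.2169
c = 16 / 21.6^0.2169 = 16 / 1.947 = 8.217
S₃ = 8.217 × 5.9^0.2169 = 8.217 × 1.47 ≈ 12.07

12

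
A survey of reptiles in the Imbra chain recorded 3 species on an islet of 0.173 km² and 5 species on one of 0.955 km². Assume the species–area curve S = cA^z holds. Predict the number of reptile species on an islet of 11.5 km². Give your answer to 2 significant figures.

11

z = ln(5/3) / ln(0.955/0.173) = 0.5108 / 1.7084 = 0.2990
c = 3 / 0.173^0.2990 = 3 / 0.5918 = 5.069
S₃ = 5.069 × 11.5^0.2990 = 5.069 × 2.076 ≈ 10.52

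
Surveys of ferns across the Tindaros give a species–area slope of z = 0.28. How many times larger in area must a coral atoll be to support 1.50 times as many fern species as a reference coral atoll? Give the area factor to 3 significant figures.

(A₂/A₁)^0.28 = 1.5, so A₂/A₁ = 1.5^(1/0.28) = 1.5^3.571
ln(A₂/A₁) = ln 1.5 / 0.28 = 0.4055 / 0.28 = 1.4481
A₂/A₁ = e^1.4481 ≈ 4.255

4.25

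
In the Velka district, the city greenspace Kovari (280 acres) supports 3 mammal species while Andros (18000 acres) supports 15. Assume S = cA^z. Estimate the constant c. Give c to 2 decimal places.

0.34

z = ln(S₂/S₁) / ln(A₂/A₁) = ln(15/3) / ln(18000/280) = 1.6094 / 4.1633 = 0.3866
c = S₁ / A₁^z = 3 / 280^0.3866 = 3 / 8.831 = 0.3397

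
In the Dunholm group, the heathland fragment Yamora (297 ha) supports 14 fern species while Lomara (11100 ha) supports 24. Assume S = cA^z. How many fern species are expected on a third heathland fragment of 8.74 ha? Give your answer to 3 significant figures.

8.28

z = ln(24/14) / ln(11100/297) = 0.5390 / 3.6210 = 0.1489
c = 14 / 297^0.1489 = 14 / 2.334 = 5.999
S₃ = 5.999 × 8.74^0.1489 = 5.999 × 1.381 ≈ 8.283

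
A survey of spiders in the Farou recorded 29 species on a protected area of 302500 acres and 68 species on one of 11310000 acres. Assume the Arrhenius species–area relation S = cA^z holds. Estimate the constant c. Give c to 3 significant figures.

z = ln(S₂/S₁) / ln(A₂/A₁) = ln(68/29) / ln(11310000/302500) = 0.8522 / 3.6214 = 0.2353
c = S₁ / A₁^z = 29 / 302500^0.2353 = 29 / 19.49 = 1.488

1.49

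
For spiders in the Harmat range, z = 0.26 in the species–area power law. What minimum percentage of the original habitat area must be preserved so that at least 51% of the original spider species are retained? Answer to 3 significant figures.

7.50%

Need (A_new/A_old)^0.26 = 0.51, so A_new/A_old = 0.51^(1/0.26) = 0.51^3.846
ln(A_new/A_old) = ln 0.51 / 0.26 = -0.6733 / 0.26 = -2.5898
A_new/A_old = e^-2.5898 ≈ 0.07504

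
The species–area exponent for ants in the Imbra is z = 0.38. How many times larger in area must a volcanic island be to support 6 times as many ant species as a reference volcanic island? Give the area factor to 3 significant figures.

112

(A₂/A₁)^0.38 = 6, so A₂/A₁ = 6^(1/0.38) = 6^2.632
ln(A₂/A₁) = ln 6 / 0.38 = 1.7918 / 0.38 = 4.7152
A₂/A₁ = e^4.7152 ≈ 111.6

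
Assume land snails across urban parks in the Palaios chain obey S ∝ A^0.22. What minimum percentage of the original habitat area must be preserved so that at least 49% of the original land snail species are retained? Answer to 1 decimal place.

Need (A_new/A_old)^0.22 = 0.49, so A_new/A_old = 0.49^(1/0.22) = 0.49^4.545
ln(A_new/A_old) = ln 0.49 / 0.22 = -0.7133 / 0.22 = -3.2425
A_new/A_old = e^-3.2425 ≈ 0.03907

3.9%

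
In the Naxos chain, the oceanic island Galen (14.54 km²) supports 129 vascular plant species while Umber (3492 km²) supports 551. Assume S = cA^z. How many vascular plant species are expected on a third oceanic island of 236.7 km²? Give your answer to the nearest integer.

270

z = ln(551/129) / ln(3492/14.54) = 1.4519 / 5.4813 = 0.2649
c = 129 / 14.54^0.2649 = 129 / 2.032 = 63.48
S₃ = 63.48 × 236.7^0.2649 = 63.48 × 4.255 ≈ 270.1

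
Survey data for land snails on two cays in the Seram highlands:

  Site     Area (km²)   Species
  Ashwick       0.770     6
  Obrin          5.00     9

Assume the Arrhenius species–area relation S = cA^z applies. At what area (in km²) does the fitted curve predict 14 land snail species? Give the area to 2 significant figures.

z = ln(9/6) / ln(5/0.77) = 0.4055 / 1.8708 = 0.2167
c = 6 / 0.77^0.2167 = 6 / 0.9449 = 6.35
A = (14/6.35)^(1/0.2167) ⇒ ln A = ln(2.205)/0.2167 = 3.6480
A = e^3.6480 ≈ 38.4 km²

38 km²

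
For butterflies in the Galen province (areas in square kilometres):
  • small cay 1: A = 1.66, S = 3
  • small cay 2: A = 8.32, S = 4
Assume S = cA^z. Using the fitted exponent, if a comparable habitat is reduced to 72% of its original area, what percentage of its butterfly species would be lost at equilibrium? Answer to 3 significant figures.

5.69%

z = ln(4/3) / ln(8.32/1.66) = 0.2877 / 1.6118 = 0.1785
S_new/S_old = (A_new/A_old)^z = 0.72^0.1785 = exp(0.1785 × -0.3285) = 0.9431
Fraction lost = 1 − 0.9431 = 0.05695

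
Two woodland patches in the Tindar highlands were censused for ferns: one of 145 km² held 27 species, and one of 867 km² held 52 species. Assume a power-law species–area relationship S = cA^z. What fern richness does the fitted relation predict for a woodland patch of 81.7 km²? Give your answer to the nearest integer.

22

z = ln(52/27) / ln(867/145) = 0.6554 / 1.7883 = 0.3665
c = 27 / 145^0.3665 = 27 / 6.196 = 4.357
S₃ = 4.357 × 81.7^0.3665 = 4.357 × 5.021 ≈ 21.88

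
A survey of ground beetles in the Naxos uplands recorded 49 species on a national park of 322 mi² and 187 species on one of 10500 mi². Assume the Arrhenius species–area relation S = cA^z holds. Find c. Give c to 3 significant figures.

z = ln(S₂/S₁) / ln(A₂/A₁) = ln(187/49) / ln(10500/322) = 1.3393 / 3.4846 = 0.3843
c = S₁ / A₁^z = 49 / 322^0.3843 = 49 / 9.202 = 5.325

5.32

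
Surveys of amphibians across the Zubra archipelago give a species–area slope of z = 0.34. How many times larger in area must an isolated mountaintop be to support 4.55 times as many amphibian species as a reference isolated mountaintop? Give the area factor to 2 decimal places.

(A₂/A₁)^0.34 = 4.55, so A₂/A₁ = 4.55^(1/0.34) = 4.55^2.941
ln(A₂/A₁) = ln 4.55 / 0.34 = 1.5151 / 0.34 = 4.4563
A₂/A₁ = e^4.4563 ≈ 86.16

86.16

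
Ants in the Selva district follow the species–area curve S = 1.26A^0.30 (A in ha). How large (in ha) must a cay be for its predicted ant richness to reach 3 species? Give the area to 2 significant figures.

3 = 1.26 × A^0.3  ⇒  A^0.3 = 3/1.26 = 2.381
ln A = ln(2.381) / 0.3 = 0.8675 / 0.3 = 2.8917
A = e^2.8917 ≈ 18.02 ha

18 ha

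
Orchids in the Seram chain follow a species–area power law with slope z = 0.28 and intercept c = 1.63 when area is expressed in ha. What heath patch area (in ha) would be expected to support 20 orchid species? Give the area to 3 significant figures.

7740 ha

20 = 1.63 × A^0.28  ⇒  A^0.28 = 20/1.63 = 12.27
ln A = ln(12.27) / 0.28 = 2.5072 / 0.28 = 8.9541
A = e^8.9541 ≈ 7740 ha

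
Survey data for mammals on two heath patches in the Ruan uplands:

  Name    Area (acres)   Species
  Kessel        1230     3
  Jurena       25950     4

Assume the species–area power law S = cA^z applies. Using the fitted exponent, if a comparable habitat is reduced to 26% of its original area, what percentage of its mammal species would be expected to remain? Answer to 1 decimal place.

z = ln(4/3) / ln(25950/1230) = 0.2877 / 3.0492 = 0.0943
S_new/S_old = (A_new/A_old)^z = 0.26^0.0943 = exp(0.0943 × -1.3471) = 0.8807

88.1%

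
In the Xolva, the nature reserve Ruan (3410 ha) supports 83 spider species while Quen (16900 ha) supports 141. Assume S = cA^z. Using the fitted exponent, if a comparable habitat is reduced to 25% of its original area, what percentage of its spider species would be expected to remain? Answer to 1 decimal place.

63.2%

z = ln(141/83) / ln(16900/3410) = 0.5299 / 1.6006 = 0.3311
S_new/S_old = (A_new/A_old)^z = 0.25^0.3311 = exp(0.3311 × -1.3863) = 0.6319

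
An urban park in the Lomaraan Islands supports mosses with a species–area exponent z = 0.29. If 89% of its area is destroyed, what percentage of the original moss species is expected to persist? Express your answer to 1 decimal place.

52.7%

S_new/S_old = (A_new/A_old)^z = 0.11^0.29
= exp(0.29 × ln 0.11) = exp(0.29 × -2.2073) = exp(-0.6401) ≈ 0.5272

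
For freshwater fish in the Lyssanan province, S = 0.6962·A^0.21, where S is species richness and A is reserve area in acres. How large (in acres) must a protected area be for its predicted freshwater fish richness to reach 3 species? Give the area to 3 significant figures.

3 = 0.6962 × A^0.21  ⇒  A^0.21 = 3/0.6962 = 4.309
ln A = ln(4.309) / 0.21 = 1.4607 / 0.21 = 6.9559
A = e^6.9559 ≈ 1049 acres

1050 acres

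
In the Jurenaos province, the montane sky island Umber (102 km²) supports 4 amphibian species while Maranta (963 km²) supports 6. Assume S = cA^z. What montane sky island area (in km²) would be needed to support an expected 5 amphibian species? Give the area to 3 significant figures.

351 km²

z = ln(6/4) / ln(963/102) = 0.4055 / 2.2451 = 0.1806
c = 4 / 102^0.1806 = 4 / 2.305 = 1.735
A = (5/1.735)^(1/0.1806) ⇒ ln A = ln(2.882)/0.1806 = 5.8605
A = e^5.8605 ≈ 350.9 km²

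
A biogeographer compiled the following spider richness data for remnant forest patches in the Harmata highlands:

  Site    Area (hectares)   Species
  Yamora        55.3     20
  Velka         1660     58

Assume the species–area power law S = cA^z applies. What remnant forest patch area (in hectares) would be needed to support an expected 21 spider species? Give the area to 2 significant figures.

z = ln(58/20) / ln(1660/55.3) = 1.0647 / 3.4018 = 0.3130
c = 20 / 55.3^0.3130 = 20 / 3.511 = 5.696
A = (21/5.696)^(1/0.3130) ⇒ ln A = ln(3.687)/0.3130 = 4.1687
A = e^4.1687 ≈ 64.63 hectares

65 hectares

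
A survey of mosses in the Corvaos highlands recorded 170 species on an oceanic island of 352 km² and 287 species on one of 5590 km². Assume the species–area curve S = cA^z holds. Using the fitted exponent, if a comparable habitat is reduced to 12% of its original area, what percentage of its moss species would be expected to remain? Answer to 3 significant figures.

z = ln(287/170) / ln(5590/352) = 0.5237 / 2.7651 = 0.1894
S_new/S_old = (A_new/A_old)^z = 0.12^0.1894 = exp(0.1894 × -2.1203) = 0.6693

66.9%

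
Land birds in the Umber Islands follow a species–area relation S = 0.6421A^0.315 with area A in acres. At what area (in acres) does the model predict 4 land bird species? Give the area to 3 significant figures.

4 = 0.6421 × A^0.315  ⇒  A^0.315 = 4/0.6421 = 6.23
ln A = ln(6.23) / 0.315 = 1.8293 / 0.315 = 5.8073
A = e^5.8073 ≈ 332.7 acres

333 acres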